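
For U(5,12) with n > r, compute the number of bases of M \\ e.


Deleting e from U(5,12) gives U(5,11) since n > r.
Bases of U(5,11) = C(11,5) = 11! / (5! * 6!) = 462.

462


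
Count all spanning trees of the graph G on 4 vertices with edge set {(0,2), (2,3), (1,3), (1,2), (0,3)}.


By Kirchhoff's matrix tree theorem, the number of spanning trees equals
the determinant of any cofactor of the Laplacian matrix L.
G has 4 vertices and 5 edges.
Computing the (3 x 3) cofactor determinant gives 8.

8


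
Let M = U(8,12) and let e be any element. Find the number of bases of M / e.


Contracting e from U(8,12) gives U(7,11).
Bases of U(7,11) = C(11,7) = 330.

330


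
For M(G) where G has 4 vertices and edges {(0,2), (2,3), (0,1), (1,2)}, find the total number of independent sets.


An independent set in a graphic matroid is an acyclic edge subset.
G has 4 vertices and 4 edges.
Enumerate all 2^4 = 16 subsets, checking for acyclicity.
Total independent sets = 14.

14


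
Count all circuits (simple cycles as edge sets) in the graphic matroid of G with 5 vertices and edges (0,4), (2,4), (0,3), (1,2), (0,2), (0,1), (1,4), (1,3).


A circuit in a graphic matroid = edge set of a simple cycle.
G has 5 vertices and 8 edges.
Enumerating all minimal edge subsets forming cycles...
Total circuits found: 12.

12


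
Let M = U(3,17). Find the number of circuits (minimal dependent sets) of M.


In U(3,17), circuits are the (4)-element subsets.
Any set of 4 elements is dependent, and removing any one element gives
an independent set of size 3, so it is a minimal dependent set.
Number of circuits = C(17,4) = 17! / (4! * 13!) = 2380.

2380


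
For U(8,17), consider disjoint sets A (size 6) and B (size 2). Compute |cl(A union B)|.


|A union B| = 6 + 2 = 8 (disjoint).
In U(8,17), cl(S) = S if |S| < 8, else cl(S) = E.
Since 8 >= 8, cl(A union B) = E.
|cl(A union B)| = 17.

17


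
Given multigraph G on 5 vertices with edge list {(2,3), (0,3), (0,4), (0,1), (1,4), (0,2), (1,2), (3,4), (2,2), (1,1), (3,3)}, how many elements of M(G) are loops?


In a graphic matroid, a loop is a self-loop edge (u,u) with rank 0.
Examining all 11 edges for self-loops...
Self-loops found: (2,2), (1,1), (3,3)
Number of loops = 3.

3


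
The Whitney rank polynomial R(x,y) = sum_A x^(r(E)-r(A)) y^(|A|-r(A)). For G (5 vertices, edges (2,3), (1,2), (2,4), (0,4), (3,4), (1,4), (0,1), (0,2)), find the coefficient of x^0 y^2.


R(x,y) = sum over A in 2^E of x^(r(E)-r(A)) * y^(|A|-r(A)).
G has 5 vertices, 8 edges. r(E) = 4.
Enumerate all 2^8 = 256 subsets.
Count subsets with r(E)-r(A)=0 and |A|-r(A)=2: 27.

27


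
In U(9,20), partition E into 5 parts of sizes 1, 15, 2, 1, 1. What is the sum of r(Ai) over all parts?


r(Ai) = min(|Ai|, 9) for each part.
Sum = min(1,9) + min(15,9) + min(2,9) + min(1,9) + min(1,9)
    = 1 + 9 + 2 + 1 + 1
    = 14.

14


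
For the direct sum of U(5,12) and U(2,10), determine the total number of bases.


Bases of a direct sum M1 + M2: |B| = |B(M1)| * |B(M2)|.
|B(U(5,12))| = C(12,5) = 792.
|B(U(2,10))| = C(10,2) = 45.
Total bases = 792 * 45 = 35640.

35640


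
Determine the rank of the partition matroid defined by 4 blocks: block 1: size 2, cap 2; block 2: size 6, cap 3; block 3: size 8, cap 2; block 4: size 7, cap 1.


Rank of a partition matroid = sum of min(|Si|, ci) for each block.
= min(2,2) + min(6,3) + min(8,2) + min(7,1)
= 2 + 3 + 2 + 1
= 8.

8


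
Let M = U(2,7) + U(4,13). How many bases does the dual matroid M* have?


(M1+M2)* = M1* + M2*.
M1* = U(5,7), bases: C(7,5) = 21.
M2* = U(9,13), bases: C(13,9) = 715.
|B(M*)| = 21 * 715 = 15015.

15015


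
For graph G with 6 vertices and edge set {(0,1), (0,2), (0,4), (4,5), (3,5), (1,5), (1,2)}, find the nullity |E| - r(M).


Cycle rank (nullity) = |E| - r(M) = |E| - (|V| - c).
|E| = 7, |V| = 6, c = 1.
Nullity = 7 - (6 - 1) = 7 - 5 = 2.

2


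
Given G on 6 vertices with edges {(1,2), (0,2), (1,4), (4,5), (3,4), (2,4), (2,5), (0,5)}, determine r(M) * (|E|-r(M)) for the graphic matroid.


r(M) = |V| - c = 6 - 1 = 5.
nullity = |E| - r(M) = 8 - 5 = 3.
Product = 5 * 3 = 15.

15


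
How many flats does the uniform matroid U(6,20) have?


Flats of U(6,20): every subset of size < 6 is a flat, plus E itself.
Count = C(20,0) + C(20,1) + C(20,2) + C(20,3) + C(20,4) + C(20,5) + 1
     = 1 + 20 + 190 + 1140 + 4845 + 15504 + 1
     = 21701.

21701


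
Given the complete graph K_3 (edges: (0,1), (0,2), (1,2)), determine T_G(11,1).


T(K_3; x,y) = x^2 + x + y.
T(11,1) = 121 + 11 + 1 = 133.

133


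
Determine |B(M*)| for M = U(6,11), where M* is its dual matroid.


The dual of U(r,n) is U(n-r, n) = U(5,11).
Bases of U(5,11) are all (5)-element subsets.
|B(M*)| = C(11,5) = 462.

462


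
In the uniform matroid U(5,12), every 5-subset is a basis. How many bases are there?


Bases of U(5,12) are all 5-element subsets of the 12-element ground set.
Number of bases = C(12,5).
(12 choose 5) = 792.

792


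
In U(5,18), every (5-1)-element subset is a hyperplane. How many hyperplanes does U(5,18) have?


Hyperplanes of U(5,18) are flats of rank 4.
In a uniform matroid, these are exactly the (4)-element subsets.
Count = (18 choose 4) = 3060.

3060


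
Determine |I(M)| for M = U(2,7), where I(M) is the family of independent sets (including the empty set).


Independent sets of U(2,7) are all subsets of size <= 2.
Count = C(7,0) + C(7,1) + C(7,2)
     = 1 + 7 + 21
     = 29.

29


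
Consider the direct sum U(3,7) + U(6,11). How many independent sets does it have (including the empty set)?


For a direct sum, |I(M1+M2)| = |I(M1)| * |I(M2)|.
|I(U(3,7))| = sum C(7,k) for k=0..3 = 64.
|I(U(6,11))| = sum C(11,k) for k=0..6 = 1486.
Total = 64 * 1486 = 95104.

95104


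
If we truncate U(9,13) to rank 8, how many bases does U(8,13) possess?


Truncating U(9,13) to rank 8 gives U(8,13).
Bases of U(8,13) are all 8-element subsets of 13 elements.
Number of bases = C(13,8) = 13! / (8! * 5!) = 1287.

1287


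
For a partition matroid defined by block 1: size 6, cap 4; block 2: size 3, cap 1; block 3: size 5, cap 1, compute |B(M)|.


A basis picks exactly ci elements from block i.
Number of bases = product of C(|Si|, ci).
= C(6,4) * C(3,1) * C(5,1)
= 15 * 3 * 5
= 225.

225


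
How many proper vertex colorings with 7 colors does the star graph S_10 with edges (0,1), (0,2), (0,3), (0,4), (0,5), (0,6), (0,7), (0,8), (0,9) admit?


P(tree, k) = k * (k-1)^(9) for any tree on 10 vertices.
P(7) = 7 * 6^9 = 7 * 10077696 = 70543872.

70543872


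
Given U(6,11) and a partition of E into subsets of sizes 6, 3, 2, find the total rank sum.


r(Ai) = min(|Ai|, 6) for each part.
Sum = min(6,6) + min(3,6) + min(2,6)
    = 6 + 3 + 2
    = 11.

11


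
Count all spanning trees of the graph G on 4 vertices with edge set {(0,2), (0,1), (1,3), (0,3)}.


By Kirchhoff's matrix tree theorem, the number of spanning trees equals
the determinant of any cofactor of the Laplacian matrix L.
G has 4 vertices and 4 edges.
Computing the (3 x 3) cofactor determinant gives 3.

3


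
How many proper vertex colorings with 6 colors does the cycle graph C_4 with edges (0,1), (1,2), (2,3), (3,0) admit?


P(C_4, k) = (k-1)^4 + (-1)^4*(k-1).
P(6) = (5)^4 + 5
= 625 + 5 = 630.

630


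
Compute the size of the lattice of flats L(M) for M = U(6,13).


Flats of U(6,13): every subset of size < 6 is a flat, plus E itself.
Count = C(13,0) + C(13,1) + C(13,2) + C(13,3) + C(13,4) + C(13,5) + 1
     = 1 + 13 + 78 + 286 + 715 + 1287 + 1
     = 2381.

2381


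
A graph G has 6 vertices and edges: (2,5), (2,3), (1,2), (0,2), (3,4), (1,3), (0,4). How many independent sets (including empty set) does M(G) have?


An independent set in a graphic matroid is an acyclic edge subset.
G has 6 vertices and 7 edges.
Enumerate all 2^7 = 128 subsets, checking for acyclicity.
Total independent sets = 104.

104


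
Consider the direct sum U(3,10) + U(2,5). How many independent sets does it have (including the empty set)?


For a direct sum, |I(M1+M2)| = |I(M1)| * |I(M2)|.
|I(U(3,10))| = sum C(10,k) for k=0..3 = 176.
|I(U(2,5))| = sum C(5,k) for k=0..2 = 16.
Total = 176 * 16 = 2816.

2816


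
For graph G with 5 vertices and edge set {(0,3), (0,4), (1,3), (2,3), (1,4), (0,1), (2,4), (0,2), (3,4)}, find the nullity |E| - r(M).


Cycle rank (nullity) = |E| - r(M) = |E| - (|V| - c).
|E| = 9, |V| = 5, c = 1.
Nullity = 9 - (5 - 1) = 9 - 4 = 5.

5


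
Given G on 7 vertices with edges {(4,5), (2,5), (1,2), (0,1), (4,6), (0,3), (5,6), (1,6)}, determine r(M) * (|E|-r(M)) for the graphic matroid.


r(M) = |V| - c = 7 - 1 = 6.
nullity = |E| - r(M) = 8 - 6 = 2.
Product = 6 * 2 = 12.

12


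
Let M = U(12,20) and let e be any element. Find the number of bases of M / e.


Contracting e from U(12,20) gives U(11,19).
Bases of U(11,19) = C(19,11) = 75582.

75582


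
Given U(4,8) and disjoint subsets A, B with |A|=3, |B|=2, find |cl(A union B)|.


|A union B| = 3 + 2 = 5 (disjoint).
In U(4,8), cl(S) = S if |S| < 4, else cl(S) = E.
Since 5 >= 4, cl(A union B) = E.
|cl(A union B)| = 8.

8


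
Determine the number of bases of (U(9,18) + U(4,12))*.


(M1+M2)* = M1* + M2*.
M1* = U(9,18), bases: C(18,9) = 48620.
M2* = U(8,12), bases: C(12,8) = 495.
|B(M*)| = 48620 * 495 = 24066900.

24066900


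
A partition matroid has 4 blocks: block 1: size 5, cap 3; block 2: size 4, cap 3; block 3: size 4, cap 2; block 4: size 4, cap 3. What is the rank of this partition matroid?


Rank of a partition matroid = sum of min(|Si|, ci) for each block.
= min(5,3) + min(4,3) + min(4,2) + min(4,3)
= 3 + 3 + 2 + 3
= 11.

11


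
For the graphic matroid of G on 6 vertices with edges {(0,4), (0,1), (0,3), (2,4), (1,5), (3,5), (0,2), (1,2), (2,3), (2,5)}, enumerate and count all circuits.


A circuit in a graphic matroid = edge set of a simple cycle.
G has 6 vertices and 10 edges.
Enumerating all minimal edge subsets forming cycles...
Total circuits found: 20.

20


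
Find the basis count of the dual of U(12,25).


The dual of U(r,n) is U(n-r, n) = U(13,25).
Bases of U(13,25) are all (13)-element subsets.
|B(M*)| = C(25,13) = 25! / (13! * 12!) = 5200300.

5200300


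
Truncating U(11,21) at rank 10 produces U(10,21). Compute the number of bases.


Truncating U(11,21) to rank 10 gives U(10,21).
Bases of U(10,21) are all 10-element subsets of 21 elements.
Number of bases = C(21,10) = 352716.

352716


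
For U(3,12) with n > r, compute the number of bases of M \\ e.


Deleting e from U(3,12) gives U(3,11) since n > r.
Bases of U(3,11) = C(11,3) = 11! / (3! * 8!) = 165.

165


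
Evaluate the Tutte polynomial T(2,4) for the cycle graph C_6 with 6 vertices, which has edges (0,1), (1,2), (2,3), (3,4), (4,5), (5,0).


T(C_6; x,y) = x + x^2 + ... + x^(5) + y.
T(2,4) = 2^1 + 2^2 + 2^3 + 2^4 + 2^5 + 4
= 2 + 4 + 8 + 16 + 32 + 4
= 66.

66


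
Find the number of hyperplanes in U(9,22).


Hyperplanes of U(9,22) are flats of rank 8.
In a uniform matroid, these are exactly the (8)-element subsets.
Count = C(22,8) = 22! / (8! * 14!) = 319770.

319770


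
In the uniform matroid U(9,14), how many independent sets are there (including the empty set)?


Independent sets of U(9,14) are all subsets of size <= 9.
Count = C(14,0) + C(14,1) + C(14,2) + C(14,3) + C(14,4) + C(14,5) + C(14,6) + C(14,7) + C(14,8) + C(14,9)
     = 1 + 14 + 91 + 364 + 1001 + 2002 + 3003 + 3432 + 3003 + 2002
     = 14913.

14913


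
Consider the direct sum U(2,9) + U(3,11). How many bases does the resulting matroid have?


Bases of a direct sum M1 + M2: |B| = |B(M1)| * |B(M2)|.
|B(U(2,9))| = C(9,2) = 36.
|B(U(3,11))| = C(11,3) = 165.
Total bases = 36 * 165 = 5940.

5940


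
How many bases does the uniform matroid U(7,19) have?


Bases of U(7,19) are all 7-element subsets of the 19-element ground set.
Number of bases = C(19,7).
(19 choose 7) = 50388.

50388


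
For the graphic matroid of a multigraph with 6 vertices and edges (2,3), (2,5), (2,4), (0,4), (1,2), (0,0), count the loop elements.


In a graphic matroid, a loop is a self-loop edge (u,u) with rank 0.
Examining all 6 edges for self-loops...
Self-loops found: (0,0)
Number of loops = 1.

1


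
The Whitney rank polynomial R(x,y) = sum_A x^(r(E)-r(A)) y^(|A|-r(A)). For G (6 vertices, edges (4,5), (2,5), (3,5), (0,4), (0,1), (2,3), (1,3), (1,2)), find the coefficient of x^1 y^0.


R(x,y) = sum over A in 2^E of x^(r(E)-r(A)) * y^(|A|-r(A)).
G has 6 vertices, 8 edges. r(E) = 5.
Enumerate all 2^8 = 256 subsets.
Count subsets with r(E)-r(A)=1 and |A|-r(A)=0: 59.

59


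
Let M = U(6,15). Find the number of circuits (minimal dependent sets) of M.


In U(6,15), circuits are the (7)-element subsets.
Any set of 7 elements is dependent, and removing any one element gives
an independent set of size 6, so it is a minimal dependent set.
Number of circuits = C(15,7) = 15! / (7! * 8!) = 6435.

6435


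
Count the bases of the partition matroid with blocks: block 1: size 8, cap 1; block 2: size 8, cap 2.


A basis picks exactly ci elements from block i.
Number of bases = product of C(|Si|, ci).
= C(8,1) * C(8,2)
= 8 * 28
= 224.

224


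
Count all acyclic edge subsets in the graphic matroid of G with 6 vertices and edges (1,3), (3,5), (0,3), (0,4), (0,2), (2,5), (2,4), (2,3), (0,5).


An independent set in a graphic matroid is an acyclic edge subset.
G has 6 vertices and 9 edges.
Enumerate all 2^9 = 512 subsets, checking for acyclicity.
Total independent sets = 256.

256


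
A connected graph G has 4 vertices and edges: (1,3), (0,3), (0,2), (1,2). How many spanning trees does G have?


By Kirchhoff's matrix tree theorem, the number of spanning trees equals
the determinant of any cofactor of the Laplacian matrix L.
G has 4 vertices and 4 edges.
Computing the (3 x 3) cofactor determinant gives 4.

4


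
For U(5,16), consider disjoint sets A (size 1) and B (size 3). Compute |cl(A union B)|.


|A union B| = 1 + 3 = 4 (disjoint).
In U(5,16), cl(S) = S if |S| < 5, else cl(S) = E.
Since 4 < 5, cl(A union B) = A union B.
|cl(A union B)| = 4.

4


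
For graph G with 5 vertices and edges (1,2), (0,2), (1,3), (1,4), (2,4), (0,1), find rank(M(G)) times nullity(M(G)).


r(M) = |V| - c = 5 - 1 = 4.
nullity = |E| - r(M) = 6 - 4 = 2.
Product = 4 * 2 = 8.

8


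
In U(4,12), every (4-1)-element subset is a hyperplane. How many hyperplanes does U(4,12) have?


Hyperplanes of U(4,12) are flats of rank 3.
In a uniform matroid, these are exactly the (3)-element subsets.
Count = C(12,3) = 12! / (3! * 9!) = 220.

220


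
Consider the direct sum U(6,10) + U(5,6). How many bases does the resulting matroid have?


Bases of a direct sum M1 + M2: |B| = |B(M1)| * |B(M2)|.
|B(U(6,10))| = C(10,6) = 210.
|B(U(5,6))| = C(6,5) = 6.
Total bases = 210 * 6 = 1260.

1260


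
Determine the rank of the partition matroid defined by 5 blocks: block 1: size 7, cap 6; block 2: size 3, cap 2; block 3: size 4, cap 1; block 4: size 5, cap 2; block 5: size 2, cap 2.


Rank of a partition matroid = sum of min(|Si|, ci) for each block.
= min(7,6) + min(3,2) + min(4,1) + min(5,2) + min(2,2)
= 6 + 2 + 1 + 2 + 2
= 13.

13


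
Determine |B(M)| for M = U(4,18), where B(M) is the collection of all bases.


Bases of U(4,18) are all 4-element subsets of the 18-element ground set.
Number of bases = C(18,4).
C(18,4) = (18 * 17 * 16 * 15) / (1 * 2 * 3 * 4) = 3060.

3060


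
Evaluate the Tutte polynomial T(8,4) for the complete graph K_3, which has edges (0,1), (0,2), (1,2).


T(K_3; x,y) = x^2 + x + y.
T(8,4) = 64 + 8 + 4 = 76.

76


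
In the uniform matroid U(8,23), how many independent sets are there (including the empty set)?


Independent sets of U(8,23) are all subsets of size <= 8.
Count = (23 choose 0) + (23 choose 1) + (23 choose 2) + (23 choose 3) + (23 choose 4) + (23 choose 5) + (23 choose 6) + (23 choose 7) + (23 choose 8)
     = 1 + 23 + 253 + 1771 + 8855 + 33649 + 100947 + 245157 + 490314
     = 880970.

880970


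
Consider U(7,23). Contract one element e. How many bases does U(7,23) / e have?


Contracting e from U(7,23) gives U(6,22).
Bases of U(6,22) = C(22,6) = 74613.

74613


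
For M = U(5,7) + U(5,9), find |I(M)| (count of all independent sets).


For a direct sum, |I(M1+M2)| = |I(M1)| * |I(M2)|.
|I(U(5,7))| = sum C(7,k) for k=0..5 = 120.
|I(U(5,9))| = sum C(9,k) for k=0..5 = 382.
Total = 120 * 382 = 45840.

45840


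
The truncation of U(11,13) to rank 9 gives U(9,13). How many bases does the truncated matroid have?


Truncating U(11,13) to rank 9 gives U(9,13).
Bases of U(9,13) are all 9-element subsets of 13 elements.
Number of bases = C(13,9) = 13! / (9! * 4!) = 715.

715


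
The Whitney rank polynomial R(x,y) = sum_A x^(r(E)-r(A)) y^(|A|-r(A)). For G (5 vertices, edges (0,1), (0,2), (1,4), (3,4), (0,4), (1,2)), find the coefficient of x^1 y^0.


R(x,y) = sum over A in 2^E of x^(r(E)-r(A)) * y^(|A|-r(A)).
G has 5 vertices, 6 edges. r(E) = 4.
Enumerate all 2^6 = 64 subsets.
Count subsets with r(E)-r(A)=1 and |A|-r(A)=0: 18.

18


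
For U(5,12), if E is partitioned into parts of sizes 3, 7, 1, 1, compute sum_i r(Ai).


r(Ai) = min(|Ai|, 5) for each part.
Sum = min(3,5) + min(7,5) + min(1,5) + min(1,5)
    = 3 + 5 + 1 + 1
    = 10.

10


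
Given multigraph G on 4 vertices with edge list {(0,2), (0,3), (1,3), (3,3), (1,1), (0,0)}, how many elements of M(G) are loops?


In a graphic matroid, a loop is a self-loop edge (u,u) with rank 0.
Examining all 6 edges for self-loops...
Self-loops found: (3,3), (1,1), (0,0)
Number of loops = 3.

3


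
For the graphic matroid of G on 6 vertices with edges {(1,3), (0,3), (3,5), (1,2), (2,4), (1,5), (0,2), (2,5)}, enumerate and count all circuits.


A circuit in a graphic matroid = edge set of a simple cycle.
G has 6 vertices and 8 edges.
Enumerating all minimal edge subsets forming cycles...
Total circuits found: 7.

7


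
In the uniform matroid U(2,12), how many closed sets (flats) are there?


Flats of U(2,12): every subset of size < 2 is a flat, plus E itself.
Count = C(12,0) + C(12,1) + 1
     = 1 + 12 + 1
     = 14.

14


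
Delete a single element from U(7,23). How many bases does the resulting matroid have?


Deleting e from U(7,23) gives U(7,22) since n > r.
Bases of U(7,22) = C(22,7) = 170544.

170544


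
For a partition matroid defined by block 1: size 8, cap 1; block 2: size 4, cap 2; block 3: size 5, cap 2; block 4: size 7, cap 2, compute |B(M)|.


A basis picks exactly ci elements from block i.
Number of bases = product of C(|Si|, ci).
= C(8,1) * C(4,2) * C(5,2) * C(7,2)
= 8 * 6 * 10 * 21
= 10080.

10080


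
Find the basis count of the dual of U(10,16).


The dual of U(r,n) is U(n-r, n) = U(6,16).
Bases of U(6,16) are all (6)-element subsets.
|B(M*)| = (16 choose 6) = 8008.

8008


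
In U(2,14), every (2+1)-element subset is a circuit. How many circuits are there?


In U(2,14), circuits are the (3)-element subsets.
Any set of 3 elements is dependent, and removing any one element gives
an independent set of size 2, so it is a minimal dependent set.
Number of circuits = C(14,3) = (14 * 13 * 12) / (1 * 2 * 3) = 364.

364


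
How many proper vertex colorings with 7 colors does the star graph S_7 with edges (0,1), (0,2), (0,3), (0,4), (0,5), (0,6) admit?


P(tree, k) = k * (k-1)^(6) for any tree on 7 vertices.
P(7) = 7 * 6^6 = 7 * 46656 = 326592.

326592


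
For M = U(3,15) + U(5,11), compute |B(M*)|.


(M1+M2)* = M1* + M2*.
M1* = U(12,15), bases: C(15,12) = 455.
M2* = U(6,11), bases: C(11,6) = 462.
|B(M*)| = 455 * 462 = 210210.

210210


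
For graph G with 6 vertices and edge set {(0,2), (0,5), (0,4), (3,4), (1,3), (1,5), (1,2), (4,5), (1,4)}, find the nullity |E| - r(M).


Cycle rank (nullity) = |E| - r(M) = |E| - (|V| - c).
|E| = 9, |V| = 6, c = 1.
Nullity = 9 - (6 - 1) = 9 - 5 = 4.

4


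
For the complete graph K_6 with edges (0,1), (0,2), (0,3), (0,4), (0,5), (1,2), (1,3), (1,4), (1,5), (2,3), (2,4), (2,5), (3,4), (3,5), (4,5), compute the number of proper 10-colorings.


P(K_6, k) = k(k-1)(k-2)...(k-5).
P(10) = (10) * (9) * (8) * (7) * (6) * (5) = 151200.

151200


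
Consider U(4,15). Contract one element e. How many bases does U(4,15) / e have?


Contracting e from U(4,15) gives U(3,14).
Bases of U(3,14) = (14 choose 3) = 364.

364


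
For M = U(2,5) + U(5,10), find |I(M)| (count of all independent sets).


For a direct sum, |I(M1+M2)| = |I(M1)| * |I(M2)|.
|I(U(2,5))| = sum C(5,k) for k=0..2 = 16.
|I(U(5,10))| = sum C(10,k) for k=0..5 = 638.
Total = 16 * 638 = 10208.

10208


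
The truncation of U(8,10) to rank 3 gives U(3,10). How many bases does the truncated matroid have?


Truncating U(8,10) to rank 3 gives U(3,10).
Bases of U(3,10) are all 3-element subsets of 10 elements.
Number of bases = C(10,3) = 10! / (3! * 7!) = 120.

120


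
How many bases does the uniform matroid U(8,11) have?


Bases of U(8,11) are all 8-element subsets of the 11-element ground set.
Number of bases = C(11,8).
(11 choose 8) = 165.

165


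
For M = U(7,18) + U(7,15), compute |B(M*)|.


(M1+M2)* = M1* + M2*.
M1* = U(11,18), bases: C(18,11) = 31824.
M2* = U(8,15), bases: C(15,8) = 6435.
|B(M*)| = 31824 * 6435 = 204787440.

204787440


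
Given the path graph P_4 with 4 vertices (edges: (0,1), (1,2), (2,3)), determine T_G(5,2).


A path on 4 vertices is a tree with 3 edges.
T(x,y) = x^(3) for any tree.
T(5,2) = 5^3 = 125.

125


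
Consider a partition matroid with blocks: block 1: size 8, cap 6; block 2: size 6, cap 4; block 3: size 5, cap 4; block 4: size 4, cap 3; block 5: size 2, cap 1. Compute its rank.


Rank of a partition matroid = sum of min(|Si|, ci) for each block.
= min(8,6) + min(6,4) + min(5,4) + min(4,3) + min(2,1)
= 6 + 4 + 4 + 3 + 1
= 18.

18


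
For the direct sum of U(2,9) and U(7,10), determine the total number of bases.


Bases of a direct sum M1 + M2: |B| = |B(M1)| * |B(M2)|.
|B(U(2,9))| = C(9,2) = 36.
|B(U(7,10))| = C(10,7) = 120.
Total bases = 36 * 120 = 4320.

4320


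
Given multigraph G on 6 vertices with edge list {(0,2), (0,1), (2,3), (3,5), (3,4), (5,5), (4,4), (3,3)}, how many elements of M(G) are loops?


In a graphic matroid, a loop is a self-loop edge (u,u) with rank 0.
Examining all 8 edges for self-loops...
Self-loops found: (5,5), (4,4), (3,3)
Number of loops = 3.

3


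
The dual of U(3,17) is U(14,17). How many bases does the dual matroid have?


The dual of U(r,n) is U(n-r, n) = U(14,17).
Bases of U(14,17) are all (14)-element subsets.
|B(M*)| = C(17,14) = 17! / (14! * 3!) = 680.

680


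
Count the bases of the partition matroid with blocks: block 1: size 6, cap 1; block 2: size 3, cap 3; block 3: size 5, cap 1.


A basis picks exactly ci elements from block i.
Number of bases = product of C(|Si|, ci).
= C(6,1) * C(3,3) * C(5,1)
= 6 * 1 * 5
= 30.

30


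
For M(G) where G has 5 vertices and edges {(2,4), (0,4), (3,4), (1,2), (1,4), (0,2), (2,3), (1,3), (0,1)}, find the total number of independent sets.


An independent set in a graphic matroid is an acyclic edge subset.
G has 5 vertices and 9 edges.
Enumerate all 2^9 = 512 subsets, checking for acyclicity.
Total independent sets = 198.

198


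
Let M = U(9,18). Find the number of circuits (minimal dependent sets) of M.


In U(9,18), circuits are the (10)-element subsets.
Any set of 10 elements is dependent, and removing any one element gives
an independent set of size 9, so it is a minimal dependent set.
Number of circuits = (18 choose 10) = 43758.

43758


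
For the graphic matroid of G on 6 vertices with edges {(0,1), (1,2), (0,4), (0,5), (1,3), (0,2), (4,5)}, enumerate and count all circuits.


A circuit in a graphic matroid = edge set of a simple cycle.
G has 6 vertices and 7 edges.
Enumerating all minimal edge subsets forming cycles...
Total circuits found: 2.

2


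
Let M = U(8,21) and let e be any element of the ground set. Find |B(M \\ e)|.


Deleting e from U(8,21) gives U(8,20) since n > r.
Bases of U(8,20) = C(20,8) = 125970.

125970


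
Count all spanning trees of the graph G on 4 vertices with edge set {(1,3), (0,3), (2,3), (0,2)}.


By Kirchhoff's matrix tree theorem, the number of spanning trees equals
the determinant of any cofactor of the Laplacian matrix L.
G has 4 vertices and 4 edges.
Computing the (3 x 3) cofactor determinant gives 3.

3


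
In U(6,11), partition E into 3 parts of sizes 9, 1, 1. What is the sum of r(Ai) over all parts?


r(Ai) = min(|Ai|, 6) for each part.
Sum = min(9,6) + min(1,6) + min(1,6)
    = 6 + 1 + 1
    = 8.

8


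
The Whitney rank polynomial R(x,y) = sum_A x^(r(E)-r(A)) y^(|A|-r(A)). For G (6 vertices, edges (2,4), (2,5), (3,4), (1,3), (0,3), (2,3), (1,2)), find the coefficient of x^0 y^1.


R(x,y) = sum over A in 2^E of x^(r(E)-r(A)) * y^(|A|-r(A)).
G has 6 vertices, 7 edges. r(E) = 5.
Enumerate all 2^7 = 128 subsets.
Count subsets with r(E)-r(A)=0 and |A|-r(A)=1: 5.

5


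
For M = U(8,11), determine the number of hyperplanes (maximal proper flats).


Hyperplanes of U(8,11) are flats of rank 7.
In a uniform matroid, these are exactly the (7)-element subsets.
Count = C(11,7) = 330.

330


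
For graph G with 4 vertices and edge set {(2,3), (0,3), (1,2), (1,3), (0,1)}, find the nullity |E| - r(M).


Cycle rank (nullity) = |E| - r(M) = |E| - (|V| - c).
|E| = 5, |V| = 4, c = 1.
Nullity = 5 - (4 - 1) = 5 - 3 = 2.

2


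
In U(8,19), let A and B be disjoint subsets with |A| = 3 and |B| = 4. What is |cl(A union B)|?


|A union B| = 3 + 4 = 7 (disjoint).
In U(8,19), cl(S) = S if |S| < 8, else cl(S) = E.
Since 7 < 8, cl(A union B) = A union B.
|cl(A union B)| = 7.

7


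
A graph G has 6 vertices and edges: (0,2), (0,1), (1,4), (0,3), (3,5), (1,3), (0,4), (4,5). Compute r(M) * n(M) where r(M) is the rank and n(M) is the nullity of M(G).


r(M) = |V| - c = 6 - 1 = 5.
nullity = |E| - r(M) = 8 - 5 = 3.
Product = 5 * 3 = 15.

15


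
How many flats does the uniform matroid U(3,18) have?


Flats of U(3,18): every subset of size < 3 is a flat, plus E itself.
Count = (18 choose 0) + (18 choose 1) + (18 choose 2) + 1
     = 1 + 18 + 153 + 1
     = 173.

173


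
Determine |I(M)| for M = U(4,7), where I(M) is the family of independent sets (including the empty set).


Independent sets of U(4,7) are all subsets of size <= 4.
Count = C(7,0) + C(7,1) + C(7,2) + C(7,3) + C(7,4)
     = 1 + 7 + 21 + 35 + 35
     = 99.

99


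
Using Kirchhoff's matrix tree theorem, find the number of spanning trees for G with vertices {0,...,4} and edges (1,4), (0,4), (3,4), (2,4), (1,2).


By Kirchhoff's matrix tree theorem, the number of spanning trees equals
the determinant of any cofactor of the Laplacian matrix L.
G has 5 vertices and 5 edges.
Computing the (4 x 4) cofactor determinant gives 3.

3


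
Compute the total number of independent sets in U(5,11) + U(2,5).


For a direct sum, |I(M1+M2)| = |I(M1)| * |I(M2)|.
|I(U(5,11))| = sum C(11,k) for k=0..5 = 1024.
|I(U(2,5))| = sum C(5,k) for k=0..2 = 16.
Total = 1024 * 16 = 16384.

16384


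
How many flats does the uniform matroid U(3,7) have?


Flats of U(3,7): every subset of size < 3 is a flat, plus E itself.
Count = C(7,0) + C(7,1) + C(7,2) + 1
     = 1 + 7 + 21 + 1
     = 30.

30


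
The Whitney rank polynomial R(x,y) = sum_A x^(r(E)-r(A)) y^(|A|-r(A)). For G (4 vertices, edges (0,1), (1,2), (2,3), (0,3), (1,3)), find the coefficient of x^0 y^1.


R(x,y) = sum over A in 2^E of x^(r(E)-r(A)) * y^(|A|-r(A)).
G has 4 vertices, 5 edges. r(E) = 3.
Enumerate all 2^5 = 32 subsets.
Count subsets with r(E)-r(A)=0 and |A|-r(A)=1: 5.

5


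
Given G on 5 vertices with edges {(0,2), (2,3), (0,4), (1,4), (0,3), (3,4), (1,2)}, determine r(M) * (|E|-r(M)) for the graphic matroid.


r(M) = |V| - c = 5 - 1 = 4.
nullity = |E| - r(M) = 7 - 4 = 3.
Product = 4 * 3 = 12.

12


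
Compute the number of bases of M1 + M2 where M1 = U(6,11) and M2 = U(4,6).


Bases of a direct sum M1 + M2: |B| = |B(M1)| * |B(M2)|.
|B(U(6,11))| = C(11,6) = 462.
|B(U(4,6))| = C(6,4) = 15.
Total bases = 462 * 15 = 6930.

6930


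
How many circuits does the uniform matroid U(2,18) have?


In U(2,18), circuits are the (3)-element subsets.
Any set of 3 elements is dependent, and removing any one element gives
an independent set of size 2, so it is a minimal dependent set.
Number of circuits = C(18,3) = 18! / (3! * 15!) = 816.

816


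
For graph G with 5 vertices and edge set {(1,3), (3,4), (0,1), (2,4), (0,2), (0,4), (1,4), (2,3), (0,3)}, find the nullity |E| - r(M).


Cycle rank (nullity) = |E| - r(M) = |E| - (|V| - c).
|E| = 9, |V| = 5, c = 1.
Nullity = 9 - (5 - 1) = 9 - 4 = 5.

5


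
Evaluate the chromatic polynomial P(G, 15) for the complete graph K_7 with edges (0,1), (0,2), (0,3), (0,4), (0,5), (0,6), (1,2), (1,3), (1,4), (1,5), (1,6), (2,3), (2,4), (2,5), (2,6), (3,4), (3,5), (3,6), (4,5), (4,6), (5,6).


P(K_7, k) = k(k-1)(k-2)...(k-6).
P(15) = (15) * (14) * (13) * (12) * (11) * (10) * (9) = 32432400.

32432400


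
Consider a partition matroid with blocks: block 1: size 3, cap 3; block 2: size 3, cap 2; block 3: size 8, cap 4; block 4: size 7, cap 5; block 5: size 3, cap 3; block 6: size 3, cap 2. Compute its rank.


Rank of a partition matroid = sum of min(|Si|, ci) for each block.
= min(3,3) + min(3,2) + min(8,4) + min(7,5) + min(3,3) + min(3,2)
= 3 + 2 + 4 + 5 + 3 + 2
= 19.

19


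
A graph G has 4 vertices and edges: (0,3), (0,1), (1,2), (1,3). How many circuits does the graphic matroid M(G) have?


A circuit in a graphic matroid = edge set of a simple cycle.
G has 4 vertices and 4 edges.
Enumerating all minimal edge subsets forming cycles...
Total circuits found: 1.

1


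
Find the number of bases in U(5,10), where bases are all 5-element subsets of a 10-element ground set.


Bases of U(5,10) are all 5-element subsets of the 10-element ground set.
Number of bases = C(10,5).
(10 choose 5) = 252.

252


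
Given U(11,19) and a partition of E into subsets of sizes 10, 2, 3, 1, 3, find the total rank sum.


r(Ai) = min(|Ai|, 11) for each part.
Sum = min(10,11) + min(2,11) + min(3,11) + min(1,11) + min(3,11)
    = 10 + 2 + 3 + 1 + 3
    = 19.

19


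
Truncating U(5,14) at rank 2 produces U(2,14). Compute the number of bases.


Truncating U(5,14) to rank 2 gives U(2,14).
Bases of U(2,14) are all 2-element subsets of 14 elements.
Number of bases = C(14,2) = (14 * 13) / (1 * 2) = 91.

91


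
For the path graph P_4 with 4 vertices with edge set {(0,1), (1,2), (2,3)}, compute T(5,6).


A path on 4 vertices is a tree with 3 edges.
T(x,y) = x^(3) for any tree.
T(5,6) = 5^3 = 125.

125


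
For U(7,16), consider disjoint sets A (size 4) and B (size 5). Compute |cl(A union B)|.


|A union B| = 4 + 5 = 9 (disjoint).
In U(7,16), cl(S) = S if |S| < 7, else cl(S) = E.
Since 9 >= 7, cl(A union B) = E.
|cl(A union B)| = 16.

16


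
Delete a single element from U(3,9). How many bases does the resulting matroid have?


Deleting e from U(3,9) gives U(3,8) since n > r.
Bases of U(3,8) = (8 choose 3) = 56.

56


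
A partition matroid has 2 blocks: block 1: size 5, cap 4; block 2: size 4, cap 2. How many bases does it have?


A basis picks exactly ci elements from block i.
Number of bases = product of C(|Si|, ci).
= C(5,4) * C(4,2)
= 5 * 6
= 30.

30


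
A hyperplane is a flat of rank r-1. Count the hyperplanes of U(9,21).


Hyperplanes of U(9,21) are flats of rank 8.
In a uniform matroid, these are exactly the (8)-element subsets.
Count = C(21,8) = 203490.

203490


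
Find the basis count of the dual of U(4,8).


The dual of U(r,n) is U(n-r, n) = U(4,8).
Bases of U(4,8) are all (4)-element subsets.
|B(M*)| = C(8,4) = (8 * 7 * 6 * 5) / (1 * 2 * 3 * 4) = 70.

70


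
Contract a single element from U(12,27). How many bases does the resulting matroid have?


Contracting e from U(12,27) gives U(11,26).
Bases of U(11,26) = (26 choose 11) = 7726160.

7726160


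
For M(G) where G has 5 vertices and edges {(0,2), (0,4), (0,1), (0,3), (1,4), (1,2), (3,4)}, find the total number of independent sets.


An independent set in a graphic matroid is an acyclic edge subset.
G has 5 vertices and 7 edges.
Enumerate all 2^7 = 128 subsets, checking for acyclicity.
Total independent sets = 82.

82


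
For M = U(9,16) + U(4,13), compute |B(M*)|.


(M1+M2)* = M1* + M2*.
M1* = U(7,16), bases: C(16,7) = 11440.
M2* = U(9,13), bases: C(13,9) = 715.
|B(M*)| = 11440 * 715 = 8179600.

8179600


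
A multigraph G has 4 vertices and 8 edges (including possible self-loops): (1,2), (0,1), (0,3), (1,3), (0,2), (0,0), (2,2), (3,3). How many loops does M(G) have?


In a graphic matroid, a loop is a self-loop edge (u,u) with rank 0.
Examining all 8 edges for self-loops...
Self-loops found: (0,0), (2,2), (3,3)
Number of loops = 3.

3


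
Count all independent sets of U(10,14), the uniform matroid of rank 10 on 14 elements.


Independent sets of U(10,14) are all subsets of size <= 10.
Count = C(14,0) + C(14,1) + C(14,2) + C(14,3) + C(14,4) + C(14,5) + C(14,6) + C(14,7) + C(14,8) + C(14,9) + C(14,10)
     = 1 + 14 + 91 + 364 + 1001 + 2002 + 3003 + 3432 + 3003 + 2002 + 1001
     = 15914.

15914


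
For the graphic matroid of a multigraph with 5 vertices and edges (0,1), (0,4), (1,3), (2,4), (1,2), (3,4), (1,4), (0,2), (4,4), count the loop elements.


In a graphic matroid, a loop is a self-loop edge (u,u) with rank 0.
Examining all 9 edges for self-loops...
Self-loops found: (4,4)
Number of loops = 1.

1


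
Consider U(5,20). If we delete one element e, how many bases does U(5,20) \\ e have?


Deleting e from U(5,20) gives U(5,19) since n > r.
Bases of U(5,19) = (19 choose 5) = 11628.

11628


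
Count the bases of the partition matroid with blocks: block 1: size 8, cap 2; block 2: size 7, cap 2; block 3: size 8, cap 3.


A basis picks exactly ci elements from block i.
Number of bases = product of C(|Si|, ci).
= C(8,2) * C(7,2) * C(8,3)
= 28 * 21 * 56
= 32928.

32928


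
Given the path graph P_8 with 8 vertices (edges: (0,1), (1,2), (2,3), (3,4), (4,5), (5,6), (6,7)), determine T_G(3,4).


A path on 8 vertices is a tree with 7 edges.
T(x,y) = x^(7) for any tree.
T(3,4) = 3^7 = 2187.

2187


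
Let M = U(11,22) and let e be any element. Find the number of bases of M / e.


Contracting e from U(11,22) gives U(10,21).
Bases of U(10,21) = (21 choose 10) = 352716.

352716


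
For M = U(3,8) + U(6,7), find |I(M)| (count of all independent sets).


For a direct sum, |I(M1+M2)| = |I(M1)| * |I(M2)|.
|I(U(3,8))| = sum C(8,k) for k=0..3 = 93.
|I(U(6,7))| = sum C(7,k) for k=0..6 = 127.
Total = 93 * 127 = 11811.

11811


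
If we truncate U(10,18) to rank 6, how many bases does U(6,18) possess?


Truncating U(10,18) to rank 6 gives U(6,18).
Bases of U(6,18) are all 6-element subsets of 18 elements.
Number of bases = (18 choose 6) = 18564.

18564


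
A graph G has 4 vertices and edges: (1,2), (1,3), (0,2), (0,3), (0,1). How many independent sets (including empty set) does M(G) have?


An independent set in a graphic matroid is an acyclic edge subset.
G has 4 vertices and 5 edges.
Enumerate all 2^5 = 32 subsets, checking for acyclicity.
Total independent sets = 24.

24


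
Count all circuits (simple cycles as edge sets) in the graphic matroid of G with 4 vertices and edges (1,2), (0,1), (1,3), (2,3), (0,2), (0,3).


A circuit in a graphic matroid = edge set of a simple cycle.
G has 4 vertices and 6 edges.
Enumerating all minimal edge subsets forming cycles...
Total circuits found: 7.

7


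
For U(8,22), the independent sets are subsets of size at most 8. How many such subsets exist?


Independent sets of U(8,22) are all subsets of size <= 8.
Count = (22 choose 0) + (22 choose 1) + (22 choose 2) + (22 choose 3) + (22 choose 4) + (22 choose 5) + (22 choose 6) + (22 choose 7) + (22 choose 8)
     = 1 + 22 + 231 + 1540 + 7315 + 26334 + 74613 + 170544 + 319770
     = 600370.

600370


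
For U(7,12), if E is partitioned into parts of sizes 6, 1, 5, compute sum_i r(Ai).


r(Ai) = min(|Ai|, 7) for each part.
Sum = min(6,7) + min(1,7) + min(5,7)
    = 6 + 1 + 5
    = 12.

12


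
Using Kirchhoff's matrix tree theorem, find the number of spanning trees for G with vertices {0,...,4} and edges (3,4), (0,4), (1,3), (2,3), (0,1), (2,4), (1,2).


By Kirchhoff's matrix tree theorem, the number of spanning trees equals
the determinant of any cofactor of the Laplacian matrix L.
G has 5 vertices and 7 edges.
Computing the (4 x 4) cofactor determinant gives 24.

24


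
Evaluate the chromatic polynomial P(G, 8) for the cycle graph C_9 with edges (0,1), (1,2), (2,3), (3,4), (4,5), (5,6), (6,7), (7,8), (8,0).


P(C_9, k) = (k-1)^9 + (-1)^9*(k-1).
P(8) = (7)^9 - 7
= 40353607 - 7 = 40353600.

40353600


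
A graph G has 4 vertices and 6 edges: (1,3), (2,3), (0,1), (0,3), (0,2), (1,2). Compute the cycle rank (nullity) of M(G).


Cycle rank (nullity) = |E| - r(M) = |E| - (|V| - c).
|E| = 6, |V| = 4, c = 1.
Nullity = 6 - (4 - 1) = 6 - 3 = 3.

3


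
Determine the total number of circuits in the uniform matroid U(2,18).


In U(2,18), circuits are the (3)-element subsets.
Any set of 3 elements is dependent, and removing any one element gives
an independent set of size 2, so it is a minimal dependent set.
Number of circuits = C(18,3) = 18! / (3! * 15!) = 816.

816


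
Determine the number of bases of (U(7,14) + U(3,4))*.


(M1+M2)* = M1* + M2*.
M1* = U(7,14), bases: C(14,7) = 3432.
M2* = U(1,4), bases: C(4,1) = 4.
|B(M*)| = 3432 * 4 = 13728.

13728


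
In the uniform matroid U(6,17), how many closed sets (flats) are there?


Flats of U(6,17): every subset of size < 6 is a flat, plus E itself.
Count = C(17,0) + C(17,1) + C(17,2) + C(17,3) + C(17,4) + C(17,5) + 1
     = 1 + 17 + 136 + 680 + 2380 + 6188 + 1
     = 9403.

9403


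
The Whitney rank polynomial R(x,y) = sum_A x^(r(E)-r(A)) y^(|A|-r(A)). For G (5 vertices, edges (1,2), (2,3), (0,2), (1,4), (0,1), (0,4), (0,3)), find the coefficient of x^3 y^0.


R(x,y) = sum over A in 2^E of x^(r(E)-r(A)) * y^(|A|-r(A)).
G has 5 vertices, 7 edges. r(E) = 4.
Enumerate all 2^7 = 128 subsets.
Count subsets with r(E)-r(A)=3 and |A|-r(A)=0: 7.

7


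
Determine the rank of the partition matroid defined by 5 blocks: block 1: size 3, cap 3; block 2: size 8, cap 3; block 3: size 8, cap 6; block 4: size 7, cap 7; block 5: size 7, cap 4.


Rank of a partition matroid = sum of min(|Si|, ci) for each block.
= min(3,3) + min(8,3) + min(8,6) + min(7,7) + min(7,4)
= 3 + 3 + 6 + 7 + 4
= 23.

23


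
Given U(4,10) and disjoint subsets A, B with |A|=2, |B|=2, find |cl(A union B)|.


|A union B| = 2 + 2 = 4 (disjoint).
In U(4,10), cl(S) = S if |S| < 4, else cl(S) = E.
Since 4 >= 4, cl(A union B) = E.
|cl(A union B)| = 10.

10


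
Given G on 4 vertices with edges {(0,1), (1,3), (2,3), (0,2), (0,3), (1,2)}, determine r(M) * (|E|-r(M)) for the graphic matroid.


r(M) = |V| - c = 4 - 1 = 3.
nullity = |E| - r(M) = 6 - 3 = 3.
Product = 3 * 3 = 9.

9


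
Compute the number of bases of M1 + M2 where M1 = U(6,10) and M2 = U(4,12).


Bases of a direct sum M1 + M2: |B| = |B(M1)| * |B(M2)|.
|B(U(6,10))| = C(10,6) = 210.
|B(U(4,12))| = C(12,4) = 495.
Total bases = 210 * 495 = 103950.

103950


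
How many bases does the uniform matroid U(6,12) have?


Bases of U(6,12) are all 6-element subsets of the 12-element ground set.
Number of bases = C(12,6).
C(12,6) = 924.

924


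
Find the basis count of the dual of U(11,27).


The dual of U(r,n) is U(n-r, n) = U(16,27).
Bases of U(16,27) are all (16)-element subsets.
|B(M*)| = C(27,16) = 13037895.

13037895
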